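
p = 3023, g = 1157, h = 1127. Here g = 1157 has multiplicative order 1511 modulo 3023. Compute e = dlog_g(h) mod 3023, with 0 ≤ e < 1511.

377

Baby-step giant-step with m = ceil(sqrt(1511)) = 39.
Baby table (1157^j mod 3023 for j=0..38):
  0:1  1:1157  2:2483  3:981  4:1392  5:2308  6:1047  7:2179
  8:2944  9:2310  10:338  11:1099  12:1883  13:2071  14:1931  15:170
  16:195  17:1913  18:505  19:846  20:2393  21:2656  22:1624  23:1685
  24:2733  25:23  26:2427  27:2695  28:1402  29:1786  30:1693  31:2920
  32:1749  33:1206  34:1739  35:1728  36:1093  37:987  38:2288
Giant step factor: 1157^(-39) ≡ 1385 (mod 3023).
Scan 1127·1385^i mod 3023 for i = 0, 1, …:
  i=0: 1127   i=1: 1027   i=2: 1585   i=3: 527
  i=4: 1352   i=5: 1283   i=6: 2454   i=7: 938
  i=8: 2263   i=9: 2427
Match at i=9, j=26: e = 9·39 + 26 = 377.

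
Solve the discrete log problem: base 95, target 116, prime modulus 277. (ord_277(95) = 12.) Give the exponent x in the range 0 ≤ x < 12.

Successive powers of 95 modulo 277:
  95^0=1  95^1=95  95^2=161  95^3=60  95^4=160  95^5=242
  95^6=276  95^7=182  95^8=116
So 95^8 ≡ 116 (mod 277), giving x = 8.

8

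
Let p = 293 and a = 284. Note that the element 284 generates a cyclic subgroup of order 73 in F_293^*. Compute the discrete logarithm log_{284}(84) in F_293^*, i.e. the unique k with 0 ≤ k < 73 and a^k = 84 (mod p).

Baby-step giant-step with m = ceil(sqrt(73)) = 9.
Baby table (284^j mod 293 for j=0..8):
  0:1  1:284  2:81  3:150  4:115  5:137  6:232  7:256
  8:40
Giant step factor: 284^(-9) ≡ 258 (mod 293).
Scan 84·258^i mod 293 for i = 0, 1, …:
  i=0: 84   i=1: 283   i=2: 57   i=3: 56
  i=4: 91   i=5: 38   i=6: 135   i=7: 256
Match at i=7, j=7: k = 7·9 + 7 = 70.

70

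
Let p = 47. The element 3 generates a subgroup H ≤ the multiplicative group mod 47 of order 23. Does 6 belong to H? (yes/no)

yes

⟨3⟩ has order 23; its elements mod 47 are {1, 2, 3, 4, 6, 7, 8, 9, 12, 14, 16, 17, 18, 21, 24, 25, 27, 28, 32, 34, 36, 37, 42}.
6 is in this set.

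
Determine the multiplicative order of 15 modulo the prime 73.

72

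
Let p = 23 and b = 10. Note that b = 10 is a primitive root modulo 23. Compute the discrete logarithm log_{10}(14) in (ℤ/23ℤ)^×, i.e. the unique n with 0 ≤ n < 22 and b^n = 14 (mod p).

Successive powers of 10 modulo 23:
  10^0=1  10^1=10  10^2=8  10^3=11  10^4=18  10^5=19
  10^6=6  10^7=14
So 10^7 ≡ 14 (mod 23), giving n = 7.

7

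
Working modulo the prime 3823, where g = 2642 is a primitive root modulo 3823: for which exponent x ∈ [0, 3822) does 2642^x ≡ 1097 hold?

2372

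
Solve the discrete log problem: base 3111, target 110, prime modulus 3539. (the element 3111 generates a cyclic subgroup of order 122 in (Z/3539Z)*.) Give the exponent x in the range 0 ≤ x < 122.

17

Baby-step giant-step with m = ceil(sqrt(122)) = 12.
Baby table (3111^j mod 3539 for j=0..11):
  0:1  1:3111  2:2695  3:254  4:997  5:1503  6:814  7:1969
  8:3089  9:1494  10:1127  11:2487
Giant step factor: 3111^(-12) ≡ 2684 (mod 3539).
Scan 110·2684^i mod 3539 for i = 0, 1, …:
  i=0: 110   i=1: 1503
Match at i=1, j=5: x = 1·12 + 5 = 17.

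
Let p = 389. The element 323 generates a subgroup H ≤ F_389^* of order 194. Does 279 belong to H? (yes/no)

279 ∈ ⟨323⟩ iff 279^194 ≡ 1 (mod 389), since |⟨323⟩| = 194.
279^194 mod 389 = 388.
Since 388 ≠ 1, 279 does not lie in the subgroup.

no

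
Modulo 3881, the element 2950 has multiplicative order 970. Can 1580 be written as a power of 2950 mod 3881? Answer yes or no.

1580 ∈ ⟨2950⟩ iff 1580^970 ≡ 1 (mod 3881), since |⟨2950⟩| = 970.
1580^970 mod 3881 = 1.
Since 1 = 1, 1580 lies in the subgroup.

yes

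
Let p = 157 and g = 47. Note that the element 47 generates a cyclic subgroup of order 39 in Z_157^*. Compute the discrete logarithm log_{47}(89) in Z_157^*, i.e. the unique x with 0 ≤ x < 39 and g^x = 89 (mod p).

23

Successive powers of 47 modulo 157:
  47^0=1  47^1=47  47^2=11  47^3=46  47^4=121  47^5=35
  47^6=75  47^7=71  47^8=40  47^9=153  47^10=126  47^11=113
  47^12=130  47^13=144  47^14=17  47^15=14  47^16=30  47^17=154
  47^18=16  47^19=124  47^20=19  47^21=108  47^22=52  47^23=89
So 47^23 ≡ 89 (mod 157), giving x = 23.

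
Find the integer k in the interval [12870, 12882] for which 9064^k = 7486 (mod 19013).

12876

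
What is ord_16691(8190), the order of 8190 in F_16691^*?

The order of 8190 must divide p − 1 = 16690 = 2 · 5 · 1669.
Divisors: 1, 2, 5, 10, 1669, 3338, 8345, 16690.
Check each in increasing order: 8190^1 ≡ 8190;  8190^2 ≡ 11662;  8190^5 ≡ 15990;  8190^10 ≡ 7362;  8190^1669 ≡ 16690;  8190^3338 ≡ 1.
Smallest exponent giving 1 is 3338.

3338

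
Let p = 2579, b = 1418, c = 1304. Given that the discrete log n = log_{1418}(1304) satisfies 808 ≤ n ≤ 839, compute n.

Compute 1418^808 mod 2579 = 1751, then multiply by 1418 repeatedly:
  1418^808=1751  1418^809=1920  1418^810=1715  1418^811=2452  1418^812=444
  1418^813=316  1418^814=1921  1418^815=554  1418^816=1556  1418^817=1363
  1418^818=1063  1418^819=1198  1418^820=1782  1418^821=2035  1418^822=2308
  1418^823=2572  1418^824=390  1418^825=1114  1418^826=1304
Found 1304 at exponent 826.

826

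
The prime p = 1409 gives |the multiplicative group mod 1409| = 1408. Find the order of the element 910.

The order of 910 must divide p − 1 = 1408 = 2^7 · 11.
Divisors: 1, 2, 4, 8, 11, 16, 22, 32, 44, 64, 88, 128, 176, 352, 704, 1408.
Check each in increasing order: 910^1 ≡ 910;  910^2 ≡ 1017;  910^4 ≡ 83;  910^8 ≡ 1253;  910^11 ≡ 1274;  910^16 ≡ 383;  910^22 ≡ 1317;  910^32 ≡ 153;  910^44 ≡ 10;  910^64 ≡ 865;  910^88 ≡ 100;  910^128 ≡ 46;  910^176 ≡ 137;  910^352 ≡ 452;  910^704 ≡ 1408;  910^1408 ≡ 1.
Smallest exponent giving 1 is 1408.

1408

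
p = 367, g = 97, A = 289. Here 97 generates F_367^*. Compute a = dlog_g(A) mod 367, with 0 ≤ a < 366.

Baby-step giant-step with m = ceil(sqrt(366)) = 20.
Baby table (97^j mod 367 for j=0..19):
  0:1  1:97  2:234  3:311  4:73  5:108  6:200  7:316
  8:191  9:177  10:287  11:314  12:364  13:76  14:32  15:168
  16:148  17:43  18:134  19:153
Giant step factor: 97^(-20) ≡ 212 (mod 367).
Scan 289·212^i mod 367 for i = 0, 1, …:
  i=0: 289   i=1: 346   i=2: 319   i=3: 100
  i=4: 281   i=5: 118   i=6: 60   i=7: 242
  i=8: 291   i=9: 36     …   i=16: 340
  i=17: 148
Match at i=17, j=16: a = 17·20 + 16 = 356.

356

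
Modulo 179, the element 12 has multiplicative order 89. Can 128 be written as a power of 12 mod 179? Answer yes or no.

no

128 ∈ ⟨12⟩ iff 128^89 ≡ 1 (mod 179), since |⟨12⟩| = 89.
128^89 mod 179 = 178.
Since 178 ≠ 1, 128 does not lie in the subgroup.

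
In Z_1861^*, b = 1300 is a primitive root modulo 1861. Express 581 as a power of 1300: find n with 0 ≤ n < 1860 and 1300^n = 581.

214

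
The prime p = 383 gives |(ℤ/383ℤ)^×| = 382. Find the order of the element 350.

The order of 350 must divide p − 1 = 382 = 2 · 191.
Divisors: 1, 2, 191, 382.
Check each in increasing order: 350^1 ≡ 350;  350^2 ≡ 323;  350^191 ≡ 1.
Smallest exponent giving 1 is 191.

191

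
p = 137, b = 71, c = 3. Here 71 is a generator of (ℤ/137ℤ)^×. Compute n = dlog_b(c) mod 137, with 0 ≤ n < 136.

113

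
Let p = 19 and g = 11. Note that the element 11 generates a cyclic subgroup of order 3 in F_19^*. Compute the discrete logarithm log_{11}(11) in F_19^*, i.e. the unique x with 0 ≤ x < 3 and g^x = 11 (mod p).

1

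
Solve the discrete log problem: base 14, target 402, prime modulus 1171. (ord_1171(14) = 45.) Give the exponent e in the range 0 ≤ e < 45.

3

Baby-step giant-step with m = ceil(sqrt(45)) = 7.
Baby table (14^j mod 1171 for j=0..6):
  0:1  1:14  2:196  3:402  4:944  5:335  6:6
Giant step factor: 14^(-7) ≡ 237 (mod 1171).
Scan 402·237^i mod 1171 for i = 0, 1, …:
  i=0: 402
Match at i=0, j=3: e = 0·7 + 3 = 3.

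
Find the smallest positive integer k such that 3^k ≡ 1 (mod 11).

5

The order of 3 must divide p − 1 = 10 = 2 · 5.
Divisors: 1, 2, 5, 10.
Check each in increasing order: 3^1 ≡ 3;  3^2 ≡ 9;  3^5 ≡ 1.
Smallest exponent giving 1 is 5.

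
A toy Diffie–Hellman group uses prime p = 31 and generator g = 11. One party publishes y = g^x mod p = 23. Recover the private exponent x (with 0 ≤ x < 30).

9

Successive powers of 11 modulo 31:
  11^0=1  11^1=11  11^2=28  11^3=29  11^4=9  11^5=6
  11^6=4  11^7=13  11^8=19  11^9=23
So 11^9 ≡ 23 (mod 31), giving x = 9.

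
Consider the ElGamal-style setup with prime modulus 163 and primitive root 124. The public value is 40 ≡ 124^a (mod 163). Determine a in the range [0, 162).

144

Baby-step giant-step with m = ceil(sqrt(162)) = 13.
Baby table (124^j mod 163 for j=0..12):
  0:1  1:124  2:54  3:13  4:145  5:50  6:6  7:92
  8:161  9:78  10:55  11:137  12:36
Giant step factor: 124^(-13) ≡ 44 (mod 163).
Scan 40·44^i mod 163 for i = 0, 1, …:
  i=0: 40   i=1: 130   i=2: 15   i=3: 8
  i=4: 26   i=5: 3   i=6: 132   i=7: 103
  i=8: 131   i=9: 59   i=10: 151   i=11: 124
Match at i=11, j=1: a = 11·13 + 1 = 144.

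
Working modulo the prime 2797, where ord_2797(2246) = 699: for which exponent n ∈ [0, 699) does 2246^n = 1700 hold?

100

Baby-step giant-step with m = ceil(sqrt(699)) = 27.
Baby table (2246^j mod 2797 for j=0..26):
  0:1  1:2246  2:1525  3:1622  4:1318  5:1002  6:1704  7:888
  8:187  9:452  10:2678  11:1238  12:330  13:2772  14:2587  15:1033
  16:1405  17:614  18:123  19:2152  20:176  21:919  22:2685  23:178
  24:2614  25:141  26:625
Giant step factor: 2246^(-27) ≡ 1927 (mod 2797).
Scan 1700·1927^i mod 2797 for i = 0, 1, …:
  i=0: 1700   i=1: 613   i=2: 917   i=3: 2152
Match at i=3, j=19: n = 3·27 + 19 = 100.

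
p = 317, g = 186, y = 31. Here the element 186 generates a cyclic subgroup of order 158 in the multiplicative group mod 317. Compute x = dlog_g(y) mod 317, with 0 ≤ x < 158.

84

Baby-step giant-step with m = ceil(sqrt(158)) = 13.
Baby table (186^j mod 317 for j=0..12):
  0:1  1:186  2:43  3:73  4:264  5:286  6:257  7:252
  8:273  9:58  10:10  11:275  12:113
Giant step factor: 186^(-13) ≡ 142 (mod 317).
Scan 31·142^i mod 317 for i = 0, 1, …:
  i=0: 31   i=1: 281   i=2: 277   i=3: 26
  i=4: 205   i=5: 263   i=6: 257
Match at i=6, j=6: x = 6·13 + 6 = 84.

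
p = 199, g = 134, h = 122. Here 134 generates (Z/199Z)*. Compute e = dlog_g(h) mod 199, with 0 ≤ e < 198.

94

Baby-step giant-step with m = ceil(sqrt(198)) = 15.
Baby table (134^j mod 199 for j=0..14):
  0:1  1:134  2:46  3:194  4:126  5:168  6:25  7:166
  8:155  9:74  10:165  11:21  12:28  13:170  14:94
Giant step factor: 134^(-15) ≡ 27 (mod 199).
Scan 122·27^i mod 199 for i = 0, 1, …:
  i=0: 122   i=1: 110   i=2: 184   i=3: 192
  i=4: 10   i=5: 71   i=6: 126
Match at i=6, j=4: e = 6·15 + 4 = 94.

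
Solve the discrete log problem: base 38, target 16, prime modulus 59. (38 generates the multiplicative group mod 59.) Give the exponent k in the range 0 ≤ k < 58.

12

Baby-step giant-step with m = ceil(sqrt(58)) = 8.
Baby table (38^j mod 59 for j=0..7):
  0:1  1:38  2:28  3:2  4:17  5:56  6:4  7:34
Giant step factor: 38^(-8) ≡ 49 (mod 59).
Scan 16·49^i mod 59 for i = 0, 1, …:
  i=0: 16   i=1: 17
Match at i=1, j=4: k = 1·8 + 4 = 12.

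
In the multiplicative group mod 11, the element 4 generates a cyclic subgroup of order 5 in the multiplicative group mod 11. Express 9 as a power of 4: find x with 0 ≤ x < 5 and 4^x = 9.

Successive powers of 4 modulo 11:
  4^0=1  4^1=4  4^2=5  4^3=9
So 4^3 ≡ 9 (mod 11), giving x = 3.

3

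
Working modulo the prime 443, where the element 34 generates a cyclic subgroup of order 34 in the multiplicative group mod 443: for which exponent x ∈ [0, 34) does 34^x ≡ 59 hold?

12

Successive powers of 34 modulo 443:
  34^0=1  34^1=34  34^2=270  34^3=320  34^4=248  34^5=15
  34^6=67  34^7=63  34^8=370  34^9=176  34^10=225  34^11=119
  34^12=59
So 34^12 ≡ 59 (mod 443), giving x = 12.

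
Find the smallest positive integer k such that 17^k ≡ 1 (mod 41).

40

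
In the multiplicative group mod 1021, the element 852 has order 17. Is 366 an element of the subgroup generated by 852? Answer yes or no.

no

366 ∈ ⟨852⟩ iff 366^17 ≡ 1 (mod 1021), since |⟨852⟩| = 17.
366^17 mod 1021 = 848.
Since 848 ≠ 1, 366 does not lie in the subgroup.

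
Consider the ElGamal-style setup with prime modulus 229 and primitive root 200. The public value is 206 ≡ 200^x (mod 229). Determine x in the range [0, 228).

169

Baby-step giant-step with m = ceil(sqrt(228)) = 16.
Baby table (200^j mod 229 for j=0..15):
  0:1  1:200  2:154  3:114  4:129  5:152  6:172  7:50
  8:153  9:143  10:204  11:38  12:43  13:127  14:210  15:93
Giant step factor: 200^(-16) ≡ 9 (mod 229).
Scan 206·9^i mod 229 for i = 0, 1, …:
  i=0: 206   i=1: 22   i=2: 198   i=3: 179
  i=4: 8   i=5: 72   i=6: 190   i=7: 107
  i=8: 47   i=9: 194   i=10: 143
Match at i=10, j=9: x = 10·16 + 9 = 169.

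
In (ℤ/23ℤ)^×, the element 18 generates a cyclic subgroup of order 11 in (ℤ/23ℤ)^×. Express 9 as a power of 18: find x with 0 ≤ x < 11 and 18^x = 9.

Successive powers of 18 modulo 23:
  18^0=1  18^1=18  18^2=2  18^3=13  18^4=4  18^5=3
  18^6=8  18^7=6  18^8=16  18^9=12  18^10=9
So 18^10 ≡ 9 (mod 23), giving x = 10.

10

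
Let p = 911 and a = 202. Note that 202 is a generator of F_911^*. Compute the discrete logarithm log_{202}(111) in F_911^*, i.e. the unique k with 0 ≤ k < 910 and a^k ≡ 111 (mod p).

251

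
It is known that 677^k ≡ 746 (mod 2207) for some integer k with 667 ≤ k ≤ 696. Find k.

672

Compute 677^667 mod 2207 = 646, then multiply by 677 repeatedly:
  677^667=646  677^668=356  677^669=449  677^670=1614  677^671=213
  677^672=746
Found 746 at exponent 672.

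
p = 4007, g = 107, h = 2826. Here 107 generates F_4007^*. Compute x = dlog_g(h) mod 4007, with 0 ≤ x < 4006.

Baby-step giant-step with m = ceil(sqrt(4006)) = 64.
Baby table (107^j mod 4007 for j=0..63):
  0:1  1:107  2:3435  3:2908  4:2617  5:3536  6:1694  7:943
  8:726  9:1549  10:1456  11:3526  12:624  13:2656  14:3702  15:3428
  16:2159  17:2614  18:3215  19:3410  20:233  21:889  22:2962  23:381
  24:697  25:2453  26:2016  27:3341  28:864  29:287  30:2660  31:123
  32:1140  33:1770  34:1061  35:1331  36:2172  37:4005  38:3793  39:1144
  40:2198  41:2780  42:942  43:619  44:2121  45:2555  46:909  47:1095
  48:962  49:2759  50:2702  51:610  52:1158  53:3696  54:2786  55:1584
  56:1194  57:3541  58:2229  59:2090  60:3245  61:2613  62:3108  63:3982
Giant step factor: 107^(-64) ≡ 364 (mod 4007).
Scan 2826·364^i mod 4007 for i = 0, 1, …:
  i=0: 2826   i=1: 2872   i=2: 3588   i=3: 3757
  i=4: 1161   i=5: 1869   i=6: 3133   i=7: 2424
  i=8: 796   i=9: 1240     …   i=51: 1332
  i=52: 1
Match at i=52, j=0: x = 52·64 + 0 = 3328.

3328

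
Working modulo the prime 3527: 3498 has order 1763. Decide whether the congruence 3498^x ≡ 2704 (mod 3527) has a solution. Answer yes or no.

2704 ∈ ⟨3498⟩ iff 2704^1763 ≡ 1 (mod 3527), since |⟨3498⟩| = 1763.
2704^1763 mod 3527 = 1.
Since 1 = 1, 2704 lies in the subgroup.

yes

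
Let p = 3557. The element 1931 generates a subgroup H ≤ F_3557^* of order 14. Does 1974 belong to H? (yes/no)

yes

1974 ∈ ⟨1931⟩ iff 1974^14 ≡ 1 (mod 3557), since |⟨1931⟩| = 14.
1974^14 mod 3557 = 1.
Since 1 = 1, 1974 lies in the subgroup.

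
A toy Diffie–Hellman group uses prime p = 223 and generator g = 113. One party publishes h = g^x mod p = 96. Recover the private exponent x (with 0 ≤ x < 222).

Baby-step giant-step with m = ceil(sqrt(222)) = 15.
Baby table (113^j mod 223 for j=0..14):
  0:1  1:113  2:58  3:87  4:19  5:140  6:210  7:92
  8:138  9:207  10:199  11:187  12:169  13:142  14:213
Giant step factor: 113^(-15) ≡ 104 (mod 223).
Scan 96·104^i mod 223 for i = 0, 1, …:
  i=0: 96   i=1: 172   i=2: 48   i=3: 86
  i=4: 24   i=5: 43   i=6: 12   i=7: 133
  i=8: 6   i=9: 178   i=10: 3   i=11: 89
  i=12: 113
Match at i=12, j=1: x = 12·15 + 1 = 181.

181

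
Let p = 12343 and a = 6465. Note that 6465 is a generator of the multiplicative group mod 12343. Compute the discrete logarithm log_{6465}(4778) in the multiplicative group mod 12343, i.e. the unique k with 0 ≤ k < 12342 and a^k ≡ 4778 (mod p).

Baby-step giant-step with m = ceil(sqrt(12342)) = 112.
Baby table (6465^j mod 12343 for j=0..111):
  0:1  1:6465  2:2827  3:8915  4:6008  5:10642  6:648  7:5043
  8:5132  9:396  10:5139  11:8622  12:242  13:9312  14:5269  15:9748
  16:9805  17:8020  18:8700  19:10792  20:7644  21:9431  22:9338  23:557
  24:9192  25:7078  26:3769  27:1503  28:2954  29:2989  30:7090  31:7291
  32:10741  33:11190  34:1027  35:11364  36:2724  37:9542  38:11059  39:5779
  40:11317  41:7444  42:103  43:11716  44:7292  45:4863  46:1674  47:9942
  48:5029  49:1023  50:10190  51:3759  52:10911  53:11713  54:240  55:8725
  56:11958  57:4261  58:10132  59:11422  60:7404  61:706  62:9723  63:8639
  64:11403  65:7999  66:8708  67:797  68:5574  69:6693  70:8030  71:11635
  72:2033  73:10393  74:7796  75:4671  76:7037  77:10250  78:9026  79:7729
  80:3521  81:2773  82:5409  83:1466  84:10609  85:9477  86:10496  87:7169
  88:11963  89:11900  90:11924  91:6625  92:415  93:4544  94:620  95:9168
  96:34  97:9979  98:9717  99:6878  100:6784  101:3881  102:9689  103:11003
  104:1686  105:1121  106:1924  107:9259  108:8228  109:8033  110:6344  111:10514
Giant step factor: 6465^(-112) ≡ 9965 (mod 12343).
Scan 4778·9965^i mod 12343 for i = 0, 1, …:
  i=0: 4778   i=1: 5819   i=2: 11264   i=3: 10861
  i=4: 6441   i=5: 965   i=6: 1028   i=7: 11673
  i=8: 1013   i=9: 10314     …   i=69: 3266
  i=70: 9542
Match at i=70, j=37: k = 70·112 + 37 = 7877.

7877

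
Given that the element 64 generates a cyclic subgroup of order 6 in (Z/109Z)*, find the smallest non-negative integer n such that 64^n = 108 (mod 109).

3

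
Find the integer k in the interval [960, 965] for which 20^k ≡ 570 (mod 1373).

965

Compute 20^960 mod 1373 = 408, then multiply by 20 repeatedly:
  20^960=408  20^961=1295  20^962=1186  20^963=379  20^964=715
  20^965=570
Found 570 at exponent 965.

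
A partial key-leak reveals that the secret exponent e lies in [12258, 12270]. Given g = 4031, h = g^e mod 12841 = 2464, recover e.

Compute 4031^12258 mod 12841 = 8464, then multiply by 4031 repeatedly:
  4031^12258=8464  4031^12259=12688  4031^12260=12466  4031^12261=3613  4031^12262=2309
  4031^12263=10695  4031^12264=4308  4031^12265=4516  4031^12266=8299  4031^12267=2464
Found 2464 at exponent 12267.

12267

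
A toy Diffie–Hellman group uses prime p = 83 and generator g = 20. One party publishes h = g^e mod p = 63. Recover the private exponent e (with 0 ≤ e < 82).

42

Baby-step giant-step with m = ceil(sqrt(82)) = 10.
Baby table (20^j mod 83 for j=0..9):
  0:1  1:20  2:68  3:32  4:59  5:18  6:28  7:62
  8:78  9:66
Giant step factor: 20^(-10) ≡ 31 (mod 83).
Scan 63·31^i mod 83 for i = 0, 1, …:
  i=0: 63   i=1: 44   i=2: 36   i=3: 37
  i=4: 68
Match at i=4, j=2: e = 4·10 + 2 = 42.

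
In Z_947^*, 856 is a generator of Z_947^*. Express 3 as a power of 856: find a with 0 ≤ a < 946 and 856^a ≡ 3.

306

Baby-step giant-step with m = ceil(sqrt(946)) = 31.
Baby table (856^j mod 947 for j=0..30):
  0:1  1:856  2:705  3:241  4:797  5:392  6:314  7:783
  8:719  9:861  10:250  11:925  12:108  13:589  14:380  15:459
  16:846  17:668  18:767  19:281  20:945  21:182  22:484  23:465
  24:300  25:163  26:319  27:328  28:456  29:172  30:447
Giant step factor: 856^(-31) ≡ 452 (mod 947).
Scan 3·452^i mod 947 for i = 0, 1, …:
  i=0: 3   i=1: 409   i=2: 203   i=3: 844
  i=4: 794   i=5: 922   i=6: 64   i=7: 518
  i=8: 227   i=9: 328
Match at i=9, j=27: a = 9·31 + 27 = 306.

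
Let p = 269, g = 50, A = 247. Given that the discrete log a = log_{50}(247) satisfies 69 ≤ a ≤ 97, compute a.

69

Compute 50^69 mod 269 = 247, then multiply by 50 repeatedly:
  50^69=247
Found 247 at exponent 69.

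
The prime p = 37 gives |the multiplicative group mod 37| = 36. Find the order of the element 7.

9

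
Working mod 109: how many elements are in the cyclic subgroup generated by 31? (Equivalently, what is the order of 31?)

The order of 31 must divide p − 1 = 108 = 2^2 · 3^3.
Divisors: 1, 2, 3, 4, 6, 9, 12, 18, 27, 36, 54, 108.
Check each in increasing order: 31^1 ≡ 31;  31^2 ≡ 89;  31^3 ≡ 34;  31^4 ≡ 73;  31^6 ≡ 66;  31^9 ≡ 64;  31^12 ≡ 105;  31^18 ≡ 63;  31^27 ≡ 108;  31^36 ≡ 45;  31^54 ≡ 1.
Smallest exponent giving 1 is 54.

54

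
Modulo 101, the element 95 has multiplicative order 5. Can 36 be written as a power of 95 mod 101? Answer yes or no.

yes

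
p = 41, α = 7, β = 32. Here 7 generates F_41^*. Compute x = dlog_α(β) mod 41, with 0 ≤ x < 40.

30

Successive powers of 7 modulo 41:
  7^0=1  7^1=7  7^2=8  7^3=15  7^4=23  7^5=38
  7^6=20  7^7=17  7^8=37  7^9=13  7^10=9  7^11=22
  7^12=31  7^13=12  7^14=2  7^15=14  7^16=16  7^17=30
  7^18=5  7^19=35  7^20=40  7^21=34  7^22=33  7^23=26
  7^24=18  7^25=3  7^26=21  7^27=24  7^28=4  7^29=28
  7^30=32
So 7^30 ≡ 32 (mod 41), giving x = 30.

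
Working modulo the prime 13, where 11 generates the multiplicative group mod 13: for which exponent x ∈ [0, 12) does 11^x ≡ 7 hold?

5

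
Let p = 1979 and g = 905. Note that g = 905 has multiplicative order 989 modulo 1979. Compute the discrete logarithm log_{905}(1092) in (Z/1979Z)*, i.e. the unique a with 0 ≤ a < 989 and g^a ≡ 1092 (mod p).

532

Baby-step giant-step with m = ceil(sqrt(989)) = 32.
Baby table (905^j mod 1979 for j=0..31):
  0:1  1:905  2:1698  3:986  4:1780  5:1973  6:507  7:1686
  8:21  9:1194  10:36  11:916  12:1758  13:1853  14:752  15:1763
  16:441  17:1326  18:756  19:1425  20:1296  21:1312  22:1939  23:1401
  24:1345  25:140  26:44  27:240  28:1489  29:1825  30:1139  31:1715
Giant step factor: 905^(-32) ≡ 246 (mod 1979).
Scan 1092·246^i mod 1979 for i = 0, 1, …:
  i=0: 1092   i=1: 1467   i=2: 704   i=3: 1011
  i=4: 1331   i=5: 891   i=6: 1496   i=7: 1901
  i=8: 602   i=9: 1646     …   i=15: 1936
  i=16: 1296
Match at i=16, j=20: a = 16·32 + 20 = 532.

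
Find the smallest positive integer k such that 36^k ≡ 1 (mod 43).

The order of 36 must divide p − 1 = 42 = 2 · 3 · 7.
Divisors: 1, 2, 3, 6, 7, 14, 21, 42.
Check each in increasing order: 36^1 ≡ 36;  36^2 ≡ 6;  36^3 ≡ 1.
Smallest exponent giving 1 is 3.

3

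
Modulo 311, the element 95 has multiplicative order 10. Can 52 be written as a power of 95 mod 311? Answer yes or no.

yes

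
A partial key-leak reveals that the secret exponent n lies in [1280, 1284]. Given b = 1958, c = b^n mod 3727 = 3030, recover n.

1281

Compute 1958^1280 mod 3727 = 2990, then multiply by 1958 repeatedly:
  1958^1280=2990  1958^1281=3030
Found 3030 at exponent 1281.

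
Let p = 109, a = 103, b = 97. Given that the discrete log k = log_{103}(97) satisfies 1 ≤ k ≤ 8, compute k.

4

Compute 103^1 mod 109 = 103, then multiply by 103 repeatedly:
  103^1=103  103^2=36  103^3=2  103^4=97
Found 97 at exponent 4.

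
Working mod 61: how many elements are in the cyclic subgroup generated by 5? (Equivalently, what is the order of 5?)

30

The order of 5 must divide p − 1 = 60 = 2^2 · 3 · 5.
Divisors: 1, 2, 3, 4, 5, 6, 10, 12, 15, 20, 30, 60.
Check each in increasing order: 5^1 ≡ 5;  5^2 ≡ 25;  5^3 ≡ 3;  5^4 ≡ 15;  5^5 ≡ 14;  5^6 ≡ 9;  5^10 ≡ 13;  5^12 ≡ 20;  5^15 ≡ 60;  5^20 ≡ 47;  5^30 ≡ 1.
Smallest exponent giving 1 is 30.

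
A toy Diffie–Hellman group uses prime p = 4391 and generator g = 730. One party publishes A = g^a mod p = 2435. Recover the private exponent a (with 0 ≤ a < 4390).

3103

Baby-step giant-step with m = ceil(sqrt(4390)) = 67.
Baby table (730^j mod 4391 for j=0..66):
  0:1  1:730  2:1589  3:746  4:96  5:4215  6:3250  7:1360
  8:434  9:668  10:239  11:3221  12:2145  13:2654  14:989  15:1846
  16:3934  17:106  18:2733  19:1576  20:38  21:1394  22:3299  23:2002
  24:3648  25:2094  26:552  27:3379  28:3319  29:3429  30:300  31:3841
  32:2472  33:4250  34:2454  35:4283  36:198  37:4028  38:2861  39:2805
  40:1444  41:280  42:2414  43:1429  44:2503  45:534  46:3412  47:1063
  48:3174  49:2963  50:2618  51:1055  52:1725  53:3424  54:1041  55:287
  56:3133  57:3770  58:3334  59:1206  60:2180  61:1858  62:3912  63:1610
  64:2903  65:2728  66:2317
Giant step factor: 730^(-67) ≡ 823 (mod 4391).
Scan 2435·823^i mod 4391 for i = 0, 1, …:
  i=0: 2435   i=1: 1709   i=2: 1387   i=3: 4232
  i=4: 873   i=5: 2746   i=6: 2984   i=7: 1263
  i=8: 3173   i=9: 3125     …   i=45: 3443
  i=46: 1394
Match at i=46, j=21: a = 46·67 + 21 = 3103.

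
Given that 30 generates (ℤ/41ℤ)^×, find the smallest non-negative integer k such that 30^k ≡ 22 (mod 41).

Successive powers of 30 modulo 41:
  30^0=1  30^1=30  30^2=39  30^3=22
So 30^3 ≡ 22 (mod 41), giving k = 3.

3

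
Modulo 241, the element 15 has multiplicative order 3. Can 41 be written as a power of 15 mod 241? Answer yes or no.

no

⟨15⟩ has order 3; its elements mod 241 are {1, 15, 225}.
41 is not in this set.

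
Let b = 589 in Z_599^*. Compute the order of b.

The order of 589 must divide p − 1 = 598 = 2 · 13 · 23.
Divisors: 1, 2, 13, 23, 26, 46, 299, 598.
Check each in increasing order: 589^1 ≡ 589;  589^2 ≡ 100;  589^13 ≡ 581;  589^23 ≡ 165;  589^26 ≡ 324;  589^46 ≡ 270;  589^299 ≡ 598;  589^598 ≡ 1.
Smallest exponent giving 1 is 598.

598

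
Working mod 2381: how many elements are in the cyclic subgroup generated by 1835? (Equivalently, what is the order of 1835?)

2380

The order of 1835 must divide p − 1 = 2380 = 2^2 · 5 · 7 · 17.
Divisors: 1, 2, 4, 5, 7, 10, 14, 17, 20, 28, 34, 35, 68, 70, 85, 119, 140, 170, 238, 340, 476, 595, 1190, 2380.
Check each in increasing order: 1835^1 ≡ 1835;  1835^2 ≡ 491;  1835^4 ≡ 600;  1835^5 ≡ 978;  1835^7 ≡ 1617;  1835^10 ≡ 1703;  1835^14 ≡ 351;  1835^17 ≡ 1315;  1835^20 ≡ 151;  1835^28 ≡ 1770;  1835^34 ≡ 619;  1835^35 ≡ 128;  1835^68 ≡ 2201;  1835^70 ≡ 2098;  1835^85 ≡ 1400;  1835^119 ≡ 2297;  1835^140 ≡ 1516;  1835^170 ≡ 437;  1835^238 ≡ 2294;  1835^340 ≡ 489;  1835^476 ≡ 426;  1835^595 ≡ 2312;  1835^1190 ≡ 2380;  1835^2380 ≡ 1.
Smallest exponent giving 1 is 2380.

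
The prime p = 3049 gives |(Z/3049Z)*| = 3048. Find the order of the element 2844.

1016

The order of 2844 must divide p − 1 = 3048 = 2^3 · 3 · 127.
Divisors: 1, 2, 3, 4, 6, 8, 12, 24, 127, 254, 381, 508, 762, 1016, 1524, 3048.
Check each in increasing order: 2844^1 ≡ 2844;  2844^2 ≡ 2388;  2844^3 ≡ 1349;  2844^4 ≡ 914;  2844^6 ≡ 2597;  2844^8 ≡ 3019;  2844^12 ≡ 21;  2844^24 ≡ 441;  2844^127 ≡ 137;  2844^254 ≡ 475;  2844^381 ≡ 1046;  2844^508 ≡ 3048;  2844^762 ≡ 2574;  2844^1016 ≡ 1.
Smallest exponent giving 1 is 1016.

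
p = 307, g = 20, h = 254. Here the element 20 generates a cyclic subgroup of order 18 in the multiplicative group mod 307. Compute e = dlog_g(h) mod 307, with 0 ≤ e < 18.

13

Successive powers of 20 modulo 307:
  20^0=1  20^1=20  20^2=93  20^3=18  20^4=53  20^5=139
  20^6=17  20^7=33  20^8=46  20^9=306  20^10=287  20^11=214
  20^12=289  20^13=254
So 20^13 ≡ 254 (mod 307), giving e = 13.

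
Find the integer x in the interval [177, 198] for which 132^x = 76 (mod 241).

195

Compute 132^177 mod 241 = 43, then multiply by 132 repeatedly:
  132^177=43  132^178=133  132^179=204  132^180=177  132^181=228
  132^182=212  132^183=28  132^184=81  132^185=88  132^186=48
  132^187=70  132^188=82  132^189=220  132^190=120  132^191=175
  132^192=205  132^193=68  132^194=59  132^195=76
Found 76 at exponent 195.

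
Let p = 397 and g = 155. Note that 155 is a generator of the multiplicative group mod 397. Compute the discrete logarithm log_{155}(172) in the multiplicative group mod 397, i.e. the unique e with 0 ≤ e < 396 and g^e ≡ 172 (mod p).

Baby-step giant-step with m = ceil(sqrt(396)) = 20.
Baby table (155^j mod 397 for j=0..19):
  0:1  1:155  2:205  3:15  4:340  5:296  6:225  7:336
  8:73  9:199  10:276  11:301  12:206  13:170  14:148  15:311
  16:168  17:235  18:298  19:138
Giant step factor: 155^(-20) ≡ 306 (mod 397).
Scan 172·306^i mod 397 for i = 0, 1, …:
  i=0: 172   i=1: 228   i=2: 293   i=3: 333
  i=4: 266   i=5: 11   i=6: 190   i=7: 178
  i=8: 79   i=9: 354   i=10: 340
Match at i=10, j=4: e = 10·20 + 4 = 204.

204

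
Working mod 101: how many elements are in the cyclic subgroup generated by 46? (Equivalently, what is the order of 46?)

100

The order of 46 must divide p − 1 = 100 = 2^2 · 5^2.
Divisors: 1, 2, 4, 5, 10, 20, 25, 50, 100.
Check each in increasing order: 46^1 ≡ 46;  46^2 ≡ 96;  46^4 ≡ 25;  46^5 ≡ 39;  46^10 ≡ 6;  46^20 ≡ 36;  46^25 ≡ 91;  46^50 ≡ 100;  46^100 ≡ 1.
Smallest exponent giving 1 is 100.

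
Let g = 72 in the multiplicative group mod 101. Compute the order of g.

100

The order of 72 must divide p − 1 = 100 = 2^2 · 5^2.
Divisors: 1, 2, 4, 5, 10, 20, 25, 50, 100.
Check each in increasing order: 72^1 ≡ 72;  72^2 ≡ 33;  72^4 ≡ 79;  72^5 ≡ 32;  72^10 ≡ 14;  72^20 ≡ 95;  72^25 ≡ 10;  72^50 ≡ 100;  72^100 ≡ 1.
Smallest exponent giving 1 is 100.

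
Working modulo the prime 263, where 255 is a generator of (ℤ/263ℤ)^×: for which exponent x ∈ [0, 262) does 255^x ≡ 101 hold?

Baby-step giant-step with m = ceil(sqrt(262)) = 17.
Baby table (255^j mod 263 for j=0..16):
  0:1  1:255  2:64  3:14  4:151  5:107  6:196  7:10
  8:183  9:114  10:140  11:195  12:18  13:119  14:100  15:252
  16:88
Giant step factor: 255^(-17) ≡ 164 (mod 263).
Scan 101·164^i mod 263 for i = 0, 1, …:
  i=0: 101   i=1: 258   i=2: 232   i=3: 176
  i=4: 197   i=5: 222   i=6: 114
Match at i=6, j=9: x = 6·17 + 9 = 111.

111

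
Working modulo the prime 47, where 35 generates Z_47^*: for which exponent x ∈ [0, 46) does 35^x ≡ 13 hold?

Baby-step giant-step with m = ceil(sqrt(46)) = 7.
Baby table (35^j mod 47 for j=0..6):
  0:1  1:35  2:3  3:11  4:9  5:33  6:27
Giant step factor: 35^(-7) ≡ 19 (mod 47).
Scan 13·19^i mod 47 for i = 0, 1, …:
  i=0: 13   i=1: 12   i=2: 40   i=3: 8
  i=4: 11
Match at i=4, j=3: x = 4·7 + 3 = 31.

31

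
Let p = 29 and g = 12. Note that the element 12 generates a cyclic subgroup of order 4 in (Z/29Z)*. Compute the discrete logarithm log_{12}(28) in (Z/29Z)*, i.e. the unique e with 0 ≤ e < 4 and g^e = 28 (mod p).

Successive powers of 12 modulo 29:
  12^0=1  12^1=12  12^2=28
So 12^2 ≡ 28 (mod 29), giving e = 2.

2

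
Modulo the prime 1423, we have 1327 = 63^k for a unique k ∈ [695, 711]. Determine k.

698

Compute 63^695 mod 1423 = 749, then multiply by 63 repeatedly:
  63^695=749  63^696=228  63^697=134  63^698=1327
Found 1327 at exponent 698.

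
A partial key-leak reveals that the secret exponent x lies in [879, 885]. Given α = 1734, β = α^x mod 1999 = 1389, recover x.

Compute 1734^879 mod 1999 = 668, then multiply by 1734 repeatedly:
  1734^879=668  1734^880=891  1734^881=1766  1734^882=1775  1734^883=1389
Found 1389 at exponent 883.

883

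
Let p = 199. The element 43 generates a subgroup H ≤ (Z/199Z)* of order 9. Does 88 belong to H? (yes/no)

88 ∈ ⟨43⟩ iff 88^9 ≡ 1 (mod 199), since |⟨43⟩| = 9.
88^9 mod 199 = 181.
Since 181 ≠ 1, 88 does not lie in the subgroup.

no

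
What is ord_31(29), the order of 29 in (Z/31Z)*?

10

The order of 29 must divide p − 1 = 30 = 2 · 3 · 5.
Divisors: 1, 2, 3, 5, 6, 10, 15, 30.
Check each in increasing order: 29^1 ≡ 29;  29^2 ≡ 4;  29^3 ≡ 23;  29^5 ≡ 30;  29^6 ≡ 2;  29^10 ≡ 1.
Smallest exponent giving 1 is 10.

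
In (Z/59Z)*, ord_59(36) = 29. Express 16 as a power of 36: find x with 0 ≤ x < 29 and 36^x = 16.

Successive powers of 36 modulo 59:
  36^0=1  36^1=36  36^2=57  36^3=46  36^4=4  36^5=26
  36^6=51  36^7=7  36^8=16
So 36^8 ≡ 16 (mod 59), giving x = 8.

8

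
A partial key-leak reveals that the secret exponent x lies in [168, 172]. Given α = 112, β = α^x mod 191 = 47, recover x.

169

Compute 112^168 mod 191 = 26, then multiply by 112 repeatedly:
  112^168=26  112^169=47
Found 47 at exponent 169.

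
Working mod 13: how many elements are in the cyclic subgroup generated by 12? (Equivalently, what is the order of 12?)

2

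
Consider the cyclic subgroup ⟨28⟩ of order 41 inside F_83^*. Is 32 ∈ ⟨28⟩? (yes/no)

32 ∈ ⟨28⟩ iff 32^41 ≡ 1 (mod 83), since |⟨28⟩| = 41.
32^41 mod 83 = 82.
Since 82 ≠ 1, 32 does not lie in the subgroup.

no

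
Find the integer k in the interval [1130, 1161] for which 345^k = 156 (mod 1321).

Compute 345^1130 mod 1321 = 367, then multiply by 345 repeatedly:
  345^1130=367  345^1131=1120  345^1132=668  345^1133=606  345^1134=352
  345^1135=1229  345^1136=1285  345^1137=790  345^1138=424  345^1139=970
  345^1140=437  345^1141=171  345^1142=871  345^1143=628  345^1144=16
  345^1145=236  345^1146=839  345^1147=156
Found 156 at exponent 1147.

1147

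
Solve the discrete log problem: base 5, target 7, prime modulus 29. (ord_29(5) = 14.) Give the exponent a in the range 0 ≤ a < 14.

12

Successive powers of 5 modulo 29:
  5^0=1  5^1=5  5^2=25  5^3=9  5^4=16  5^5=22
  5^6=23  5^7=28  5^8=24  5^9=4  5^10=20  5^11=13
  5^12=7
So 5^12 ≡ 7 (mod 29), giving a = 12.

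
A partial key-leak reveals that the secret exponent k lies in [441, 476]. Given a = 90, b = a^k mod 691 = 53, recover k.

455

Compute 90^441 mod 691 = 517, then multiply by 90 repeatedly:
  90^441=517  90^442=233  90^443=240  90^444=179  90^445=217
  90^446=182  90^447=487  90^448=297  90^449=472  90^450=329
  90^451=588  90^452=404  90^453=428  90^454=515  90^455=53
Found 53 at exponent 455.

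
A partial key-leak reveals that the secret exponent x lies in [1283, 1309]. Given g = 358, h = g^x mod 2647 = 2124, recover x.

1287

Compute 358^1283 mod 2647 = 2429, then multiply by 358 repeatedly:
  358^1283=2429  358^1284=1366  358^1285=1980  358^1286=2091  358^1287=2124
Found 2124 at exponent 1287.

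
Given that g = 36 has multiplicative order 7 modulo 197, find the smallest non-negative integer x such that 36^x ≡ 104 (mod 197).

6

Successive powers of 36 modulo 197:
  36^0=1  36^1=36  36^2=114  36^3=164  36^4=191  36^5=178
  36^6=104
So 36^6 ≡ 104 (mod 197), giving x = 6.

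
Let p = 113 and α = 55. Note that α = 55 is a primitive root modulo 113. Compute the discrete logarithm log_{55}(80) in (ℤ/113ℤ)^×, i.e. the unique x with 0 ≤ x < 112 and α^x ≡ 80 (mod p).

95

Baby-step giant-step with m = ceil(sqrt(112)) = 11.
Baby table (55^j mod 113 for j=0..10):
  0:1  1:55  2:87  3:39  4:111  5:3  6:52  7:35
  8:4  9:107  10:9
Giant step factor: 55^(-11) ≡ 92 (mod 113).
Scan 80·92^i mod 113 for i = 0, 1, …:
  i=0: 80   i=1: 15   i=2: 24   i=3: 61
  i=4: 75   i=5: 7   i=6: 79   i=7: 36
  i=8: 35
Match at i=8, j=7: x = 8·11 + 7 = 95.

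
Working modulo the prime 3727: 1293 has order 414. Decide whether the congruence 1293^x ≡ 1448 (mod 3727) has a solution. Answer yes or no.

no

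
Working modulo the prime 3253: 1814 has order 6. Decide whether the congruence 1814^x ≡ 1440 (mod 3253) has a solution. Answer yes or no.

1440 ∈ ⟨1814⟩ iff 1440^6 ≡ 1 (mod 3253), since |⟨1814⟩| = 6.
1440^6 mod 3253 = 1.
Since 1 = 1, 1440 lies in the subgroup.

yes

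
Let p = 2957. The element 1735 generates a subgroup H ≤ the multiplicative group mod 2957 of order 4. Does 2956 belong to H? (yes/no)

yes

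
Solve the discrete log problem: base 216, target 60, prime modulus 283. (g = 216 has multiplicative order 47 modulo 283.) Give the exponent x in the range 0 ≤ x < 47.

Baby-step giant-step with m = ceil(sqrt(47)) = 7.
Baby table (216^j mod 283 for j=0..6):
  0:1  1:216  2:244  3:66  4:106  5:256  6:111
Giant step factor: 216^(-7) ≡ 240 (mod 283).
Scan 60·240^i mod 283 for i = 0, 1, …:
  i=0: 60   i=1: 250   i=2: 4   i=3: 111
Match at i=3, j=6: x = 3·7 + 6 = 27.

27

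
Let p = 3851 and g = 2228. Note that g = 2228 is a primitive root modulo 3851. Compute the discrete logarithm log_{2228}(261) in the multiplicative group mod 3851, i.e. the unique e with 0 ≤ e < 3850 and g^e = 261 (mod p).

3706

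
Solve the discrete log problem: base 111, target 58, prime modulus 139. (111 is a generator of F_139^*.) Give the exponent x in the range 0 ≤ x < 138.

Baby-step giant-step with m = ceil(sqrt(138)) = 12.
Baby table (111^j mod 139 for j=0..11):
  0:1  1:111  2:89  3:10  4:137  5:56  6:100  7:119
  8:4  9:27  10:78  11:40
Giant step factor: 111^(-12) ≡ 52 (mod 139).
Scan 58·52^i mod 139 for i = 0, 1, …:
  i=0: 58   i=1: 97   i=2: 40
Match at i=2, j=11: x = 2·12 + 11 = 35.

35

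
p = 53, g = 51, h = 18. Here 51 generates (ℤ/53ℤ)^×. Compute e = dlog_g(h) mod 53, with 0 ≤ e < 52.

9

Successive powers of 51 modulo 53:
  51^0=1  51^1=51  51^2=4  51^3=45  51^4=16  51^5=21
  51^6=11  51^7=31  51^8=44  51^9=18
So 51^9 ≡ 18 (mod 53), giving e = 9.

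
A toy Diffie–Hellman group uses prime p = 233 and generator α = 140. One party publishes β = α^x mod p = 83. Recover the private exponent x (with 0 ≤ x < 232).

Baby-step giant-step with m = ceil(sqrt(232)) = 16.
Baby table (140^j mod 233 for j=0..15):
  0:1  1:140  2:28  3:192  4:85  5:17  6:50  7:10
  8:2  9:47  10:56  11:151  12:170  13:34  14:100  15:20
Giant step factor: 140^(-16) ≡ 175 (mod 233).
Scan 83·175^i mod 233 for i = 0, 1, …:
  i=0: 83   i=1: 79   i=2: 78   i=3: 136
  i=4: 34
Match at i=4, j=13: x = 4·16 + 13 = 77.

77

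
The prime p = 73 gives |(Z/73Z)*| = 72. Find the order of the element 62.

72

The order of 62 must divide p − 1 = 72 = 2^3 · 3^2.
Divisors: 1, 2, 3, 4, 6, 8, 9, 12, 18, 24, 36, 72.
Check each in increasing order: 62^1 ≡ 62;  62^2 ≡ 48;  62^3 ≡ 56;  62^4 ≡ 41;  62^6 ≡ 70;  62^8 ≡ 2;  62^9 ≡ 51;  62^12 ≡ 9;  62^18 ≡ 46;  62^24 ≡ 8;  62^36 ≡ 72;  62^72 ≡ 1.
Smallest exponent giving 1 is 72.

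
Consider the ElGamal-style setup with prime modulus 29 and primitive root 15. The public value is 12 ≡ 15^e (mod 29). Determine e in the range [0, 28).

Successive powers of 15 modulo 29:
  15^0=1  15^1=15  15^2=22  15^3=11  15^4=20  15^5=10
  15^6=5  15^7=17  15^8=23  15^9=26  15^10=13  15^11=21
  15^12=25  15^13=27  15^14=28  15^15=14  15^16=7  15^17=18
  15^18=9  15^19=19  15^20=24  15^21=12
So 15^21 ≡ 12 (mod 29), giving e = 21.

21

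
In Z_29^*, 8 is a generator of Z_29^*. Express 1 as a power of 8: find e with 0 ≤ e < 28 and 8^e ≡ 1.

Successive powers of 8 modulo 29:
  8^0=1
So 8^0 ≡ 1 (mod 29), giving e = 0.

0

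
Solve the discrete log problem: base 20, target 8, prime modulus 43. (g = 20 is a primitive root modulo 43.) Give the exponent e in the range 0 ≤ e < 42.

9

Successive powers of 20 modulo 43:
  20^0=1  20^1=20  20^2=13  20^3=2  20^4=40  20^5=26
  20^6=4  20^7=37  20^8=9  20^9=8
So 20^9 ≡ 8 (mod 43), giving e = 9.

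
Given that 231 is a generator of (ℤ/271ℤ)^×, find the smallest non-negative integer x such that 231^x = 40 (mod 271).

Baby-step giant-step with m = ceil(sqrt(270)) = 17.
Baby table (231^j mod 271 for j=0..16):
  0:1  1:231  2:245  3:227  4:134  5:60  6:39  7:66
  8:70  9:181  10:77  11:172  12:166  13:135  14:20  15:13
  16:22
Giant step factor: 231^(-17) ≡ 182 (mod 271).
Scan 40·182^i mod 271 for i = 0, 1, …:
  i=0: 40   i=1: 234   i=2: 41   i=3: 145
  i=4: 103   i=5: 47   i=6: 153   i=7: 204
  i=8: 1
Match at i=8, j=0: x = 8·17 + 0 = 136.

136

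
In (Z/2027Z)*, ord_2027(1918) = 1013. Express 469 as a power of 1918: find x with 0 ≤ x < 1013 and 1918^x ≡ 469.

204

Baby-step giant-step with m = ceil(sqrt(1013)) = 32.
Baby table (1918^j mod 2027 for j=0..31):
  0:1  1:1918  2:1746  3:224  4:1935  5:1920  6:1528  7:1689
  8:356  9:1736  10:1314  11:691  12:1707  13:421  14:732  15:1292
  16:1062  17:1808  18:1574  19:729  20:1619  21:1905  22:1136  23:1850
  24:1050  25:1089  26:892  27:68  28:696  29:1162  30:1043  31:1852
Giant step factor: 1918^(-32) ≡ 1396 (mod 2027).
Scan 469·1396^i mod 2027 for i = 0, 1, …:
  i=0: 469   i=1: 3   i=2: 134   i=3: 580
  i=4: 907   i=5: 1324   i=6: 1707
Match at i=6, j=12: x = 6·32 + 12 = 204.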